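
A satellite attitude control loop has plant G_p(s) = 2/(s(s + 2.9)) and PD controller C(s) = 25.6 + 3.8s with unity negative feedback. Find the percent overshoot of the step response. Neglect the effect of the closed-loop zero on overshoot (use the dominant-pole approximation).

3.36%

Forward path: (25.6 + 3.8s)·2/(s(s+2.9)). The closed-loop characteristic equation is s² + (2.9 + 2·3.8)s + 2·25.6 = 0.
That is s² + 10.5s + 51.2 = 0, so ω_n = 7.155 rad/s and ζ = 10.5/(2·7.155) = 0.7337.
%OS = 100·exp(−πζ/√(1−ζ²)) = 3.36%.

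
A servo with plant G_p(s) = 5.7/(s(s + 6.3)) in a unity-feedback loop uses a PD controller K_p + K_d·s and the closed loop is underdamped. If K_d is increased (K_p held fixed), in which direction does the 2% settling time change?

Characteristic equation s² + (6.3 + 5.7K_d)s + 5.7K_p = 0: raising K_d increases ζω_n = (6.3+5.7K_d)/2 while the loop stays underdamped, so T_s ≈ 4/(ζω_n) decreases.

decrease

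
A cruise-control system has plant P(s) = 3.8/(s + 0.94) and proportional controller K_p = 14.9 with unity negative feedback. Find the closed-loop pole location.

s = -57.56

Closed-loop transfer function: T(s) = K_p·P(s)/(1 + K_p·P(s)) = 56.62/(s + 0.94 + 56.62) = 56.62/(s + 57.56).
The closed-loop pole is at s = −57.56.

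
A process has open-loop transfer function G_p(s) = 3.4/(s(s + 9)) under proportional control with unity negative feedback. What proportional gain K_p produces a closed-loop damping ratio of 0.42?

K_p = 33.8

Closed-loop characteristic equation: s² + 9s + K_p·3.4 = 0.
So ω_n = √(3.4K_p) and 2ζω_n = 9, giving ζ = 9/(2√(3.4K_p)).
Setting ζ = 0.42: √(3.4K_p) = 9/(2·0.42) = 10.71, so K_p = 114.8/3.4 = 33.8.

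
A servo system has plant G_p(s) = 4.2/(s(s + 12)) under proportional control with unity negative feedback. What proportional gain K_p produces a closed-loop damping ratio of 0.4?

Closed-loop characteristic equation: s² + 12s + K_p·4.2 = 0.
So ω_n = √(4.2K_p) and 2ζω_n = 12, giving ζ = 12/(2√(4.2K_p)).
Setting ζ = 0.4: √(4.2K_p) = 12/(2·0.4) = 15, so K_p = 225/4.2 = 53.6.

K_p = 53.6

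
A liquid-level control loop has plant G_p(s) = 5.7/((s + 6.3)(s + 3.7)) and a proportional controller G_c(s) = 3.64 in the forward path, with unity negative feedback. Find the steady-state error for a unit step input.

0.529

The loop is type 0. Static position error constant K_pos = G_c(0)·G_p(0) = 3.64·0.2445 = 0.8901.
Steady-state error to a unit step: e_ss = 1/(1+K_pos) = 1/1.89 = 0.529.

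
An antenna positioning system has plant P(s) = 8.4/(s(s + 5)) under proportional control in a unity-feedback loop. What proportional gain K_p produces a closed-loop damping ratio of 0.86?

Closed-loop characteristic equation: s² + 5s + K_p·8.4 = 0.
So ω_n = √(8.4K_p) and 2ζω_n = 5, giving ζ = 5/(2√(8.4K_p)).
Setting ζ = 0.86: √(8.4K_p) = 5/(2·0.86) = 2.907, so K_p = 8.451/8.4 = 1.01.

K_p = 1.01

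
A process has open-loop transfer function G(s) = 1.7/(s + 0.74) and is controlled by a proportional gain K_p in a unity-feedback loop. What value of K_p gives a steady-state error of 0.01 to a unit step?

K_p = 43.1

Steady-state error for a unit step on this type-0 loop is 1/(1 + K_p·G(0)).
G(0) = 2.297. Require 1/(1 + K_p·2.297) = 0.01, so 1 + 2.297·K_p = 100.
K_p = (100 − 1)/2.297 = 43.1.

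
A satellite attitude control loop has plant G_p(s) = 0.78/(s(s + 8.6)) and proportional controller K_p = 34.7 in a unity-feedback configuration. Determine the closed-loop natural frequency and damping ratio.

The closed-loop denominator is s(s+8.6) + 34.7·0.78 = s² + 8.6s + 27.07.
So ω_n² = 27.07 ⇒ ω_n = 5.202 rad/s, and ζ = 8.6/(2ω_n) = 0.827.

ω_n = 5.2 rad/s, ζ = 0.827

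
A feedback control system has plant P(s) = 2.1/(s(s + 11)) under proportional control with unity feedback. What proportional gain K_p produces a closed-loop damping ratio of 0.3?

K_p = 160

Closed-loop characteristic equation: s² + 11s + K_p·2.1 = 0.
So ω_n = √(2.1K_p) and 2ζω_n = 11, giving ζ = 11/(2√(2.1K_p)).
Setting ζ = 0.3: √(2.1K_p) = 11/(2·0.3) = 18.33, so K_p = 336.1/2.1 = 160.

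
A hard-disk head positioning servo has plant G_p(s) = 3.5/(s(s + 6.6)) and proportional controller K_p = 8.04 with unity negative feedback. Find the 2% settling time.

From 1 + K_pG_p(s) = 0: s² + 6.6s + 28.14 = 0 ⇒ ω_n = 5.305, ζ = 0.6221.
2% settling time T_s ≈ 4/(ζω_n) = 4/3.3 = 1.21 s.

T_s ≈ 1.21 s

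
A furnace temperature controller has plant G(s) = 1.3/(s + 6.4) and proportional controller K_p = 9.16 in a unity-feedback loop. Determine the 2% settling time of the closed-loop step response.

T_s ≈ 0.218 s

Closed-loop transfer function: T(s) = K_p·G(s)/(1 + K_p·G(s)) = 11.91/(s + 6.4 + 11.91) = 11.91/(s + 18.31).
Time constant τ = 1/18.31 = 0.05462 s, so the 2% settling time is about 4τ = 0.218 s.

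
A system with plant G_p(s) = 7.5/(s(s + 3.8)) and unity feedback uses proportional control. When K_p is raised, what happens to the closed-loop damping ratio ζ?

ζ = 3.8/(2√(7.5K_p)); increasing K_p raises the denominator, so ζ falls.

decrease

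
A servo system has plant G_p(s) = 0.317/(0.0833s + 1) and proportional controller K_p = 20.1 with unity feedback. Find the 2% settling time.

T_s ≈ 0.0452 s

Closed loop: T(s) = K_p·G_p/(1+K_p·G_p) = 6.372/(0.0833s + 1 + 6.372), with pole at s = −(1 + 6.372)/0.0833 = −88.5.
τ = 1/88.5 = 0.0113 s, so 2% settling time ≈ 4τ = 0.0452 s.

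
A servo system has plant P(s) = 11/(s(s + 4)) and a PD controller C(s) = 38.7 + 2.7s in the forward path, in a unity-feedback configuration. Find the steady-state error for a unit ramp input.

The loop has one pole at the origin (type 1). Velocity error constant K_v = lim_{s→0} s·C(s)P(s) = 38.7·11/4 = 106.4.
Steady-state error to a unit ramp: e_ss = 1/K_v = 0.0094.

0.0094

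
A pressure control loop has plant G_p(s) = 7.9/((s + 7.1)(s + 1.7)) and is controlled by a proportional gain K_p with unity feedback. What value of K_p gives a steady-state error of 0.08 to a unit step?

The loop is type 0, so e_ss(step) = 1/(1 + K_pos) with K_pos = K_p·G_p(0).
G_p(0) = 0.6545. Require 1/(1 + K_p·0.6545) = 0.08, so 1 + 0.6545·K_p = 12.5.
K_p = (12.5 − 1)/0.6545 = 17.6.

K_p = 17.6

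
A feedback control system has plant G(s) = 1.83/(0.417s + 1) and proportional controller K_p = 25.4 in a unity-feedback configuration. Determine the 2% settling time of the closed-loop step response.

Closed loop: T(s) = K_p·G/(1+K_p·G) = 46.48/(0.417s + 1 + 46.48), with pole at s = −(1 + 46.48)/0.417 = −113.9.
τ = 1/113.9 = 0.008782 s, so 2% settling time ≈ 4τ = 0.0351 s.

T_s ≈ 0.0351 s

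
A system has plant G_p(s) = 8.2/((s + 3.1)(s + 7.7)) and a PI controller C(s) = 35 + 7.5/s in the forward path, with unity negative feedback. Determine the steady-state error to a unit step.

0

The open loop C(s)G_p(s) has a pole at the origin (type 1), so the static position error constant is infinite and e_ss = 1/(1+∞) = 0.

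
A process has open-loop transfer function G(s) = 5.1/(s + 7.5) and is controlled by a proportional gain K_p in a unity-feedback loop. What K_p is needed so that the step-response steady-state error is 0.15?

For a type-0 loop with proportional control, e_ss = 1/(1 + K_p·G(0)).
G(0) = 0.68. Require 1/(1 + K_p·0.68) = 0.15, so 1 + 0.68·K_p = 6.667.
K_p = (6.667 − 1)/0.68 = 8.33.

K_p = 8.33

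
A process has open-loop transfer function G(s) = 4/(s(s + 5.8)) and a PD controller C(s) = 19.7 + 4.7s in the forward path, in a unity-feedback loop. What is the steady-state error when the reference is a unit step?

The open loop C(s)G(s) has a pole at the origin (type 1), so the static position error constant is infinite and e_ss = 1/(1+∞) = 0.

0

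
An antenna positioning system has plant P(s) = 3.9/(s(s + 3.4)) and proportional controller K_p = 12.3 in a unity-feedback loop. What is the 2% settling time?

T_s ≈ 2.35 s

From 1 + K_pP(s) = 0: s² + 3.4s + 47.97 = 0 ⇒ ω_n = 6.926, ζ = 0.2455.
2% settling time T_s ≈ 4/(ζω_n) = 4/1.7 = 2.35 s.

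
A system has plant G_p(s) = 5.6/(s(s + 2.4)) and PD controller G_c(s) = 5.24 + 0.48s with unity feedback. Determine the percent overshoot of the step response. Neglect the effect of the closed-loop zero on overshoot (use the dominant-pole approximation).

Forward path: (5.24 + 0.48s)·5.6/(s(s+2.4)). The closed-loop characteristic equation is s² + (2.4 + 5.6·0.48)s + 5.6·5.24 = 0.
That is s² + 5.088s + 29.34 = 0, so ω_n = 5.417 rad/s and ζ = 5.088/(2·5.417) = 0.4696.
%OS = 100·exp(−πζ/√(1−ζ²)) = 18.8%.

18.8%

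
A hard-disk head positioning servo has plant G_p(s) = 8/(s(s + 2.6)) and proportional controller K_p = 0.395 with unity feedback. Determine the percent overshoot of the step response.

3.44%

Closed-loop characteristic equation: s² + 2.6s + 3.16 = 0, so ω_n = 1.778 rad/s and ζ = 2.6/(2·1.778) = 0.7313.
%OS = 100·exp(−πζ/√(1−ζ²)) = 100·exp(−π·0.7313/√0.4652) = 3.44%.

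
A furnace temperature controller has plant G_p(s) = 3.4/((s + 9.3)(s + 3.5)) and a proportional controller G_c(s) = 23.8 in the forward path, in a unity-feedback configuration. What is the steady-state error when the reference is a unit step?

0.287

The loop is type 0. Static position error constant K_pos = G_c(0)·G_p(0) = 23.8·0.1045 = 2.486.
Steady-state error to a unit step: e_ss = 1/(1+K_pos) = 1/3.486 = 0.287.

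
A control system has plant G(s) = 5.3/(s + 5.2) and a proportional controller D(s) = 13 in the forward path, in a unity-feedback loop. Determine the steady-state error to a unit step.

The loop is type 0. Static position error constant K_pos = D(0)·G(0) = 13·1.019 = 13.25.
Steady-state error to a unit step: e_ss = 1/(1+K_pos) = 1/14.25 = 0.0702.

0.0702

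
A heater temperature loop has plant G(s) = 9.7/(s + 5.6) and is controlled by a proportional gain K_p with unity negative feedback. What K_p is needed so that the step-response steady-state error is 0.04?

For a type-0 loop with proportional control, e_ss = 1/(1 + K_p·G(0)).
G(0) = 1.732. Require 1/(1 + K_p·1.732) = 0.04, so 1 + 1.732·K_p = 25.
K_p = (25 − 1)/1.732 = 13.9.

K_p = 13.9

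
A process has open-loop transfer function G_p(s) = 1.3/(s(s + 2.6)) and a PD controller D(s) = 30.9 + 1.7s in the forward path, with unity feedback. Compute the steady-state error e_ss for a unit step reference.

0

The open loop D(s)G_p(s) has a pole at the origin (type 1), so the static position error constant is infinite and e_ss = 1/(1+∞) = 0.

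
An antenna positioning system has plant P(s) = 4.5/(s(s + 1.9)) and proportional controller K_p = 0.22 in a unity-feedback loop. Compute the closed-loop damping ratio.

With unity feedback the closed-loop characteristic equation is s² + 1.9s + 0.22·4.5 = s² + 1.9s + 0.99 = 0.
So ω_n² = 0.99 ⇒ ω_n = 0.995 rad/s, and ζ = 1.9/(2ω_n) = 0.955.

ζ = 0.955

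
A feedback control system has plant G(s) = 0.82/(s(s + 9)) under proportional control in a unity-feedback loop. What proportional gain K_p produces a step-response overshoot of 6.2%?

From %OS = 100·exp(−πζ/√(1−ζ²)) = 6.2%, ζ = −ln(0.062)/√(π²+ln²(0.062)) = 0.6628.
Characteristic equation s² + 9s + 0.82K_p = 0 gives ζ = 9/(2√(0.82K_p)).
Setting ζ = 0.6628: √(0.82K_p) = 9/(2·0.6628) = 6.79, so K_p = 46.1/0.82 = 56.2.

K_p = 56.2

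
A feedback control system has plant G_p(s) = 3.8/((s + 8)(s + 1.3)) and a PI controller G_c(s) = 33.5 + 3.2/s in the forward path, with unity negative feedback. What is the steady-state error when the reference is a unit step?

The open loop G_c(s)G_p(s) has a pole at the origin (type 1), so the static position error constant is infinite and e_ss = 1/(1+∞) = 0.

0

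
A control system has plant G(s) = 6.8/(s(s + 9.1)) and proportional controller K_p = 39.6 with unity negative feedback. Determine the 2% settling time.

T_s ≈ 0.879 s

From 1 + K_pG(s) = 0: s² + 9.1s + 269.3 = 0 ⇒ ω_n = 16.41, ζ = 0.2773.
2% settling time T_s ≈ 4/(ζω_n) = 4/4.55 = 0.879 s.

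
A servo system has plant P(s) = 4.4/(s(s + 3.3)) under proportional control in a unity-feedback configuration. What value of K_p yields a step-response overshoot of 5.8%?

K_p = 1.37

From %OS = 100·exp(−πζ/√(1−ζ²)) = 5.8%, ζ = −ln(0.058)/√(π²+ln²(0.058)) = 0.6716.
Characteristic equation s² + 3.3s + 4.4K_p = 0 gives ζ = 3.3/(2√(4.4K_p)).
Setting ζ = 0.6716: √(4.4K_p) = 3.3/(2·0.6716) = 2.457, so K_p = 6.037/4.4 = 1.37.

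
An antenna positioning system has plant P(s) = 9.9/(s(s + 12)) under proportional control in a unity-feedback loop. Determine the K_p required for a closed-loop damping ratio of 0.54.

Closed-loop characteristic equation: s² + 12s + K_p·9.9 = 0.
So ω_n = √(9.9K_p) and 2ζω_n = 12, giving ζ = 12/(2√(9.9K_p)).
Setting ζ = 0.54: √(9.9K_p) = 12/(2·0.54) = 11.11, so K_p = 123.5/9.9 = 12.5.

K_p = 12.5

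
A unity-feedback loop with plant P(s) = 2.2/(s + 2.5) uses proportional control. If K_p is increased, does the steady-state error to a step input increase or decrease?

decrease

The position error constant K_pos = K_p·P(0) grows with K_p, and e_ss = 1/(1+K_pos) falls.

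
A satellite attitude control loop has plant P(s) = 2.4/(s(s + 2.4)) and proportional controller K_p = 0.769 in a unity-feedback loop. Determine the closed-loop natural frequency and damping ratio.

ω_n = 1.36 rad/s, ζ = 0.883

1 + K_p·P(s) = 0 gives s² + 2.4s + 1.846 = 0.
So ω_n² = 1.846 ⇒ ω_n = 1.359 rad/s, and ζ = 2.4/(2ω_n) = 0.883.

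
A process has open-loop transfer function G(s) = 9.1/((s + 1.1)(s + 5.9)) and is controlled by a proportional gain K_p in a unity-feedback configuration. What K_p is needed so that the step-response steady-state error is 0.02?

The loop is type 0, so e_ss(step) = 1/(1 + K_pos) with K_pos = K_p·G(0).
G(0) = 1.402. Require 1/(1 + K_p·1.402) = 0.02, so 1 + 1.402·K_p = 50.
K_p = (50 − 1)/1.402 = 34.9.

K_p = 34.9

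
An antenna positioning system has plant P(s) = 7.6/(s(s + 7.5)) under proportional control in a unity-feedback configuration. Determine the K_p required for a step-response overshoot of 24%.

From %OS = 100·exp(−πζ/√(1−ζ²)) = 24%, ζ = −ln(0.24)/√(π²+ln²(0.24)) = 0.4136.
Characteristic equation s² + 7.5s + 7.6K_p = 0 gives ζ = 7.5/(2√(7.6K_p)).
Setting ζ = 0.4136: √(7.6K_p) = 7.5/(2·0.4136) = 9.067, so K_p = 82.21/7.6 = 10.8.

K_p = 10.8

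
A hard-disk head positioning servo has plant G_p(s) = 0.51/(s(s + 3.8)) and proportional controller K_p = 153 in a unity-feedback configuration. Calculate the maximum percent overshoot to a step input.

Closed-loop characteristic equation: s² + 3.8s + 78.03 = 0, so ω_n = 8.833 rad/s and ζ = 3.8/(2·8.833) = 0.2151.
%OS = 100·exp(−πζ/√(1−ζ²)) = 100·exp(−π·0.2151/√0.9537) = 50.1%.

50.1%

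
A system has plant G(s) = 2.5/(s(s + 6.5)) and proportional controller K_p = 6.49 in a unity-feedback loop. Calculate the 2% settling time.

The closed-loop denominator s² + 6.5s + 16.23 gives ω_n = √16.23 = 4.028 and ζ = 6.5/(2ω_n) = 0.8068.
2% settling time T_s ≈ 4/(ζω_n) = 4/3.25 = 1.23 s.

T_s ≈ 1.23 s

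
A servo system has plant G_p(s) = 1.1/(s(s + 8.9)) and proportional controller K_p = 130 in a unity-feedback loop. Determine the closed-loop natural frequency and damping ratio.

1 + K_p·G_p(s) = 0 gives s² + 8.9s + 143 = 0.
So ω_n² = 143 ⇒ ω_n = 11.96 rad/s, and ζ = 8.9/(2ω_n) = 0.372.

ω_n = 12 rad/s, ζ = 0.372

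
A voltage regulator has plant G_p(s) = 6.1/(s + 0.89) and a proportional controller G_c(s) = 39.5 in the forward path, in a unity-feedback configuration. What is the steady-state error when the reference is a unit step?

0.00368

The loop is type 0. Static position error constant K_pos = G_c(0)·G_p(0) = 39.5·6.854 = 270.7.
Steady-state error to a unit step: e_ss = 1/(1+K_pos) = 1/271.7 = 0.00368.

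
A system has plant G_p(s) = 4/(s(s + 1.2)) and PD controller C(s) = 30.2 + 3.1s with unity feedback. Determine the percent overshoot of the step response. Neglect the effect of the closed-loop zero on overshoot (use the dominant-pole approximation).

8.42%

Forward path: (30.2 + 3.1s)·4/(s(s+1.2)). The closed-loop characteristic equation is s² + (1.2 + 4·3.1)s + 4·30.2 = 0.
That is s² + 13.6s + 120.8 = 0, so ω_n = 10.99 rad/s and ζ = 13.6/(2·10.99) = 0.6187.
%OS = 100·exp(−πζ/√(1−ζ²)) = 8.42%.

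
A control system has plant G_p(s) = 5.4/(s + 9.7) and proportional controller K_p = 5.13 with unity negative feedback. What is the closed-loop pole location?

s = -37.4

Closed-loop transfer function: T(s) = K_p·G_p(s)/(1 + K_p·G_p(s)) = 27.7/(s + 9.7 + 27.7) = 27.7/(s + 37.4).
The closed-loop pole is at s = −37.4.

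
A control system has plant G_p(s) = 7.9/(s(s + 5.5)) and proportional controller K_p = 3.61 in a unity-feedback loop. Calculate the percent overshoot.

15.1%

The closed-loop denominator s² + 5.5s + 28.52 gives ω_n = √28.52 = 5.34 and ζ = 5.5/(2ω_n) = 0.515.
%OS = 100·exp(−πζ/√(1−ζ²)) = 100·exp(−π·0.515/√0.7348) = 15.1%.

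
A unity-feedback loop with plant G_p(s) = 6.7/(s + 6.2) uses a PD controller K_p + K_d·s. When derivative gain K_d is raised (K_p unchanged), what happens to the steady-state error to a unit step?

K_d affects only the transient (the s-coefficient); the DC loop gain, and hence e_ss, depends only on K_p.

unchanged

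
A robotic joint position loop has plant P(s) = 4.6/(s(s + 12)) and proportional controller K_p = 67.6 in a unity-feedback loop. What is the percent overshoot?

From 1 + K_pP(s) = 0: s² + 12s + 311 = 0 ⇒ ω_n = 17.63, ζ = 0.3403.
%OS = 100·exp(−πζ/√(1−ζ²)) = 100·exp(−π·0.3403/√0.8842) = 32.1%.

32.1%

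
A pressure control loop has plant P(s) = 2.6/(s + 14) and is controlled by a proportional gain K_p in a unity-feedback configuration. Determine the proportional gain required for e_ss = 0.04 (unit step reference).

Steady-state error for a unit step on this type-0 loop is 1/(1 + K_p·P(0)).
P(0) = 0.1857. Require 1/(1 + K_p·0.1857) = 0.04, so 1 + 0.1857·K_p = 25.
K_p = (25 − 1)/0.1857 = 129.

K_p = 129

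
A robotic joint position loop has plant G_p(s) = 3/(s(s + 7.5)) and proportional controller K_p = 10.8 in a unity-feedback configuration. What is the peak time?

From 1 + K_pG_p(s) = 0: s² + 7.5s + 32.4 = 0 ⇒ ω_n = 5.692, ζ = 0.6588.
Damped frequency ω_d = ω_n√(1−ζ²) = 4.282 rad/s, so peak time T_p = π/ω_d = 0.734 s.

T_p = 0.734 s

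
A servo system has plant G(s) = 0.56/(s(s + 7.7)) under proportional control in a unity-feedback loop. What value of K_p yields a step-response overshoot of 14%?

K_p = 94

From %OS = 100·exp(−πζ/√(1−ζ²)) = 14%, ζ = −ln(0.14)/√(π²+ln²(0.14)) = 0.5305.
Characteristic equation s² + 7.7s + 0.56K_p = 0 gives ζ = 7.7/(2√(0.56K_p)).
Setting ζ = 0.5305: √(0.56K_p) = 7.7/(2·0.5305) = 7.257, so K_p = 52.67/0.56 = 94.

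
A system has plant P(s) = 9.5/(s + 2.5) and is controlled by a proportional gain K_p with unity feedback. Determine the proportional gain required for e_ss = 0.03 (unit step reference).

The loop is type 0, so e_ss(step) = 1/(1 + K_pos) with K_pos = K_p·P(0).
P(0) = 3.8. Require 1/(1 + K_p·3.8) = 0.03, so 1 + 3.8·K_p = 33.33.
K_p = (33.33 − 1)/3.8 = 8.51.

K_p = 8.51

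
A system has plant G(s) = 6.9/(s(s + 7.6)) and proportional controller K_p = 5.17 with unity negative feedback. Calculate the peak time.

T_p = 0.682 s

The closed-loop denominator s² + 7.6s + 35.67 gives ω_n = √35.67 = 5.973 and ζ = 7.6/(2ω_n) = 0.6362.
Damped frequency ω_d = ω_n√(1−ζ²) = 4.608 rad/s, so peak time T_p = π/ω_d = 0.682 s.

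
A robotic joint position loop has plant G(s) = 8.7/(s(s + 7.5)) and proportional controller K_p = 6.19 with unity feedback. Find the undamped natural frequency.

1 + K_p·G(s) = 0 gives s² + 7.5s + 53.85 = 0.
Matching s² + 2ζω_n s + ω_n²: ω_n = √53.85 = 7.338 rad/s and 2ζω_n = 7.5, so ζ = 7.5/(2·7.338) = 0.511.

ω_n = 7.34 rad/s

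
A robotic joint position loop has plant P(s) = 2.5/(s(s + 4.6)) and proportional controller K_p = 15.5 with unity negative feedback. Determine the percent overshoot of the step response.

The closed-loop denominator s² + 4.6s + 38.75 gives ω_n = √38.75 = 6.225 and ζ = 4.6/(2ω_n) = 0.3695.
%OS = 100·exp(−πζ/√(1−ζ²)) = 100·exp(−π·0.3695/√0.8635) = 28.7%.

28.7%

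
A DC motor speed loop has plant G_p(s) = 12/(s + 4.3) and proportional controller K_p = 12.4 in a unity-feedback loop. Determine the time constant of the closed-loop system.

τ = 0.00653 s

Closed-loop transfer function: T(s) = K_p·G_p(s)/(1 + K_p·G_p(s)) = 148.8/(s + 4.3 + 148.8) = 148.8/(s + 153.1).
Time constant τ = 1/153.1 = 0.00653 s.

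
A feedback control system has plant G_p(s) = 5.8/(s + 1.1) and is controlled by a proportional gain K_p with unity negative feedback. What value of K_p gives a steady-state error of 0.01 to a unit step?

K_p = 18.8

For a type-0 loop with proportional control, e_ss = 1/(1 + K_p·G_p(0)).
G_p(0) = 5.273. Require 1/(1 + K_p·5.273) = 0.01, so 1 + 5.273·K_p = 100.
K_p = (100 − 1)/5.273 = 18.8.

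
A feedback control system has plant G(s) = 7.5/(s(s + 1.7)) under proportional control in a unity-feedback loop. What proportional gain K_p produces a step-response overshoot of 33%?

K_p = 0.87

From %OS = 100·exp(−πζ/√(1−ζ²)) = 33%, ζ = −ln(0.33)/√(π²+ln²(0.33)) = 0.3328.
Characteristic equation s² + 1.7s + 7.5K_p = 0 gives ζ = 1.7/(2√(7.5K_p)).
Setting ζ = 0.3328: √(7.5K_p) = 1.7/(2·0.3328) = 2.554, so K_p = 6.524/7.5 = 0.87.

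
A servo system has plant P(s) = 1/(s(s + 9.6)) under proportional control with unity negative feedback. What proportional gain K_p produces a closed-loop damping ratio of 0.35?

Closed-loop characteristic equation: s² + 9.6s + K_p·1 = 0.
So ω_n = √(1K_p) and 2ζω_n = 9.6, giving ζ = 9.6/(2√(1K_p)).
Setting ζ = 0.35: √(1K_p) = 9.6/(2·0.35) = 13.71, so K_p = 188.1/1 = 188.

K_p = 188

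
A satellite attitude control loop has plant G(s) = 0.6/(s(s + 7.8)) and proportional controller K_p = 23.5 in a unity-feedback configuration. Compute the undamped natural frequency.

ω_n = 3.75 rad/s

With unity feedback the closed-loop characteristic equation is s² + 7.8s + 23.5·0.6 = s² + 7.8s + 14.1 = 0.
So ω_n² = 14.1 ⇒ ω_n = 3.755 rad/s, and ζ = 7.8/(2ω_n) = 1.04.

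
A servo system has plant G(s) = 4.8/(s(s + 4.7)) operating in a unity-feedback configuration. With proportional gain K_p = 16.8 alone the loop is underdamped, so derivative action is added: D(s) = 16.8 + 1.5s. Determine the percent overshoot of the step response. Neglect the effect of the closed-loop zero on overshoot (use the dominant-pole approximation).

6.21%

Forward path: (16.8 + 1.5s)·4.8/(s(s+4.7)). The closed-loop characteristic equation is s² + (4.7 + 4.8·1.5)s + 4.8·16.8 = 0.
That is s² + 11.9s + 80.64 = 0, so ω_n = 8.98 rad/s and ζ = 11.9/(2·8.98) = 0.6626.
%OS = 100·exp(−πζ/√(1−ζ²)) = 6.21%.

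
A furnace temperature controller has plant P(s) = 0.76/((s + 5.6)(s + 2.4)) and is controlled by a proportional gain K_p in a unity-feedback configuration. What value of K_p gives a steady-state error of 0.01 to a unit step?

K_p = 1750

For a type-0 loop with proportional control, e_ss = 1/(1 + K_p·P(0)).
P(0) = 0.05655. Require 1/(1 + K_p·0.05655) = 0.01, so 1 + 0.05655·K_p = 100.
K_p = (100 − 1)/0.05655 = 1750.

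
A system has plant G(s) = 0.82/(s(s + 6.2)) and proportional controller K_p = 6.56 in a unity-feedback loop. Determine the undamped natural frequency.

ω_n = 2.32 rad/s

With unity feedback the closed-loop characteristic equation is s² + 6.2s + 6.56·0.82 = s² + 6.2s + 5.379 = 0.
So ω_n² = 5.379 ⇒ ω_n = 2.319 rad/s, and ζ = 6.2/(2ω_n) = 1.34.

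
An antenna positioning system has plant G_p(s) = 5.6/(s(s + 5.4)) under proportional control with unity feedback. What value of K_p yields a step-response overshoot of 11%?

K_p = 3.94

From %OS = 100·exp(−πζ/√(1−ζ²)) = 11%, ζ = −ln(0.11)/√(π²+ln²(0.11)) = 0.5749.
Characteristic equation s² + 5.4s + 5.6K_p = 0 gives ζ = 5.4/(2√(5.6K_p)).
Setting ζ = 0.5749: √(5.6K_p) = 5.4/(2·0.5749) = 4.697, so K_p = 22.06/5.6 = 3.94.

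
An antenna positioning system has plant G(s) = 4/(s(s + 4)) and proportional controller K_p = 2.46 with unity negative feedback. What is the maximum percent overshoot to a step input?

From 1 + K_pG(s) = 0: s² + 4s + 9.84 = 0 ⇒ ω_n = 3.137, ζ = 0.6376.
%OS = 100·exp(−πζ/√(1−ζ²)) = 100·exp(−π·0.6376/√0.5935) = 7.43%.

7.43%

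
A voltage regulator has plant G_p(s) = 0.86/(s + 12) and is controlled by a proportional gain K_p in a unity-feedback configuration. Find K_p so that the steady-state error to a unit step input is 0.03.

The loop is type 0, so e_ss(step) = 1/(1 + K_pos) with K_pos = K_p·G_p(0).
G_p(0) = 0.07167. Require 1/(1 + K_p·0.07167) = 0.03, so 1 + 0.07167·K_p = 33.33.
K_p = (33.33 − 1)/0.07167 = 451.

K_p = 451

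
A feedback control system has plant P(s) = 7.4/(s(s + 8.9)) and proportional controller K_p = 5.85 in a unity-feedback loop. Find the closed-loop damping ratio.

1 + K_p·P(s) = 0 gives s² + 8.9s + 43.29 = 0.
So ω_n² = 43.29 ⇒ ω_n = 6.58 rad/s, and ζ = 8.9/(2ω_n) = 0.676.

ζ = 0.676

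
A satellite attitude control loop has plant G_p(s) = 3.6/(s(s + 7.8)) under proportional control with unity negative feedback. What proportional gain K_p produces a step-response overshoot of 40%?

K_p = 53.9

From %OS = 100·exp(−πζ/√(1−ζ²)) = 40%, ζ = −ln(0.4)/√(π²+ln²(0.4)) = 0.28.
Characteristic equation s² + 7.8s + 3.6K_p = 0 gives ζ = 7.8/(2√(3.6K_p)).
Setting ζ = 0.28: √(3.6K_p) = 7.8/(2·0.28) = 13.93, so K_p = 194/3.6 = 53.9.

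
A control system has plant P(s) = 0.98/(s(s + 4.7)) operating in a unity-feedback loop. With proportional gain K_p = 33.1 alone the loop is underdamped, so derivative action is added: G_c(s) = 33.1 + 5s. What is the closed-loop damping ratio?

Forward path: (33.1 + 5s)·0.98/(s(s+4.7)). The closed-loop characteristic equation is s² + (4.7 + 0.98·5)s + 0.98·33.1 = 0.
That is s² + 9.6s + 32.44 = 0, so ω_n = 5.695 rad/s and ζ = 9.6/(2·5.695) = 0.8428.

ζ = 0.843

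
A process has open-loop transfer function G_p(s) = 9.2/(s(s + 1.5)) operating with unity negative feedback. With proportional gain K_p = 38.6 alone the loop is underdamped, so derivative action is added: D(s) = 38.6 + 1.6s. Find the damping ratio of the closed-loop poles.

Forward path: (38.6 + 1.6s)·9.2/(s(s+1.5)). The closed-loop characteristic equation is s² + (1.5 + 9.2·1.6)s + 9.2·38.6 = 0.
That is s² + 16.22s + 355.1 = 0, so ω_n = 18.84 rad/s and ζ = 16.22/(2·18.84) = 0.4304.

ζ = 0.43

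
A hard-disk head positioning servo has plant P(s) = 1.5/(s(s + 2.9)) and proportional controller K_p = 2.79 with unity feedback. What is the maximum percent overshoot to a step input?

4.26%

The closed-loop denominator s² + 2.9s + 4.185 gives ω_n = √4.185 = 2.046 and ζ = 2.9/(2ω_n) = 0.7088.
%OS = 100·exp(−πζ/√(1−ζ²)) = 100·exp(−π·0.7088/√0.4976) = 4.26%.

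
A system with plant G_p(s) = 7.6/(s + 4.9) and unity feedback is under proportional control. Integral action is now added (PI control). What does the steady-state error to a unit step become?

0

Adding integral action puts a pole at s = 0 in the forward path, raising the system type to 1; a type-1 loop has zero steady-state error to a step.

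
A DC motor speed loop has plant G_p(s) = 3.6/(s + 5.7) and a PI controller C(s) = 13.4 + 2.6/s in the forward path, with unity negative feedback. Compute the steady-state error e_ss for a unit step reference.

The open loop C(s)G_p(s) has a pole at the origin (type 1), so the static position error constant is infinite and e_ss = 1/(1+∞) = 0.

0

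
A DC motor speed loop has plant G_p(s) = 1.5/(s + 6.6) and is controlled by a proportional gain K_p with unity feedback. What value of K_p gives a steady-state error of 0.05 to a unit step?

Steady-state error for a unit step on this type-0 loop is 1/(1 + K_p·G_p(0)).
G_p(0) = 0.2273. Require 1/(1 + K_p·0.2273) = 0.05, so 1 + 0.2273·K_p = 20.
K_p = (20 − 1)/0.2273 = 83.6.

K_p = 83.6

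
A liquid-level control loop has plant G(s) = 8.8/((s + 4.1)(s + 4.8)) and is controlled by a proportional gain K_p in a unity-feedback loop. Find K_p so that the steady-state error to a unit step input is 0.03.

For a type-0 loop with proportional control, e_ss = 1/(1 + K_p·G(0)).
G(0) = 0.4472. Require 1/(1 + K_p·0.4472) = 0.03, so 1 + 0.4472·K_p = 33.33.
K_p = (33.33 − 1)/0.4472 = 72.3.

K_p = 72.3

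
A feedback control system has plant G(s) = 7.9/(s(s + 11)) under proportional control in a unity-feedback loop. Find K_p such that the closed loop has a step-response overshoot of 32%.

K_p = 32.9

From %OS = 100·exp(−πζ/√(1−ζ²)) = 32%, ζ = −ln(0.32)/√(π²+ln²(0.32)) = 0.341.
Characteristic equation s² + 11s + 7.9K_p = 0 gives ζ = 11/(2√(7.9K_p)).
Setting ζ = 0.341: √(7.9K_p) = 11/(2·0.341) = 16.13, so K_p = 260.2/7.9 = 32.9.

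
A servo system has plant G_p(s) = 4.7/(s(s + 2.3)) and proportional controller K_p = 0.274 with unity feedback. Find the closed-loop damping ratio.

ζ = 1.01

With unity feedback the closed-loop characteristic equation is s² + 2.3s + 0.274·4.7 = s² + 2.3s + 1.288 = 0.
Matching s² + 2ζω_n s + ω_n²: ω_n = √1.288 = 1.135 rad/s and 2ζω_n = 2.3, so ζ = 2.3/(2·1.135) = 1.01.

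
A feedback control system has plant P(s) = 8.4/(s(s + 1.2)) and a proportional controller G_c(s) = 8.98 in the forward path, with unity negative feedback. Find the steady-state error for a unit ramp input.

0.0159

The loop has one pole at the origin (type 1). Velocity error constant K_v = lim_{s→0} s·G_c(s)P(s) = 8.98·8.4/1.2 = 62.86.
Steady-state error to a unit ramp: e_ss = 1/K_v = 0.0159.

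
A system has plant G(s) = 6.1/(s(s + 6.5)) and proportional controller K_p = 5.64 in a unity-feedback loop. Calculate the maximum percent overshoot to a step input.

The closed-loop denominator s² + 6.5s + 34.4 gives ω_n = √34.4 = 5.865 and ζ = 6.5/(2ω_n) = 0.5541.
%OS = 100·exp(−πζ/√(1−ζ²)) = 100·exp(−π·0.5541/√0.693) = 12.4%.

12.4%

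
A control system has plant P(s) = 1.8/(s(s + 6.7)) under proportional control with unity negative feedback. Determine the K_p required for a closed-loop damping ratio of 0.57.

Closed-loop characteristic equation: s² + 6.7s + K_p·1.8 = 0.
So ω_n = √(1.8K_p) and 2ζω_n = 6.7, giving ζ = 6.7/(2√(1.8K_p)).
Setting ζ = 0.57: √(1.8K_p) = 6.7/(2·0.57) = 5.877, so K_p = 34.54/1.8 = 19.2.

K_p = 19.2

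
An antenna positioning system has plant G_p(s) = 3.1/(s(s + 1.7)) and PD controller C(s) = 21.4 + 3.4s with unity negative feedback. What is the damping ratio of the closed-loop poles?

Forward path: (21.4 + 3.4s)·3.1/(s(s+1.7)). The closed-loop characteristic equation is s² + (1.7 + 3.1·3.4)s + 3.1·21.4 = 0.
That is s² + 12.24s + 66.34 = 0, so ω_n = 8.145 rad/s and ζ = 12.24/(2·8.145) = 0.7514.

ζ = 0.751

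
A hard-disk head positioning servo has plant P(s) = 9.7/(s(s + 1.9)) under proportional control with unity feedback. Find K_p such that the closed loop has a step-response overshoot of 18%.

K_p = 0.405

From %OS = 100·exp(−πζ/√(1−ζ²)) = 18%, ζ = −ln(0.18)/√(π²+ln²(0.18)) = 0.4791.
Characteristic equation s² + 1.9s + 9.7K_p = 0 gives ζ = 1.9/(2√(9.7K_p)).
Setting ζ = 0.4791: √(9.7K_p) = 1.9/(2·0.4791) = 1.983, so K_p = 3.932/9.7 = 0.405.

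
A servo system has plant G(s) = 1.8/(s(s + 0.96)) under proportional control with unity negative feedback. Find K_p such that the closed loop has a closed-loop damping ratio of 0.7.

Closed-loop characteristic equation: s² + 0.96s + K_p·1.8 = 0.
So ω_n = √(1.8K_p) and 2ζω_n = 0.96, giving ζ = 0.96/(2√(1.8K_p)).
Setting ζ = 0.7: √(1.8K_p) = 0.96/(2·0.7) = 0.6857, so K_p = 0.4702/1.8 = 0.261.

K_p = 0.261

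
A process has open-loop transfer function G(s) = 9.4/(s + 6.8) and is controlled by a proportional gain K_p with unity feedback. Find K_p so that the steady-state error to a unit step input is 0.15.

K_p = 4.1

The loop is type 0, so e_ss(step) = 1/(1 + K_pos) with K_pos = K_p·G(0).
G(0) = 1.382. Require 1/(1 + K_p·1.382) = 0.15, so 1 + 1.382·K_p = 6.667.
K_p = (6.667 − 1)/1.382 = 4.1.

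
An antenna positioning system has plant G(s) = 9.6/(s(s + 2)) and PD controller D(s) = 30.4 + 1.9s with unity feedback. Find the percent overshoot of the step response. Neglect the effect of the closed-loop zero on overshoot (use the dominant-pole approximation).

9.93%

Forward path: (30.4 + 1.9s)·9.6/(s(s+2)). The closed-loop characteristic equation is s² + (2 + 9.6·1.9)s + 9.6·30.4 = 0.
That is s² + 20.24s + 291.8 = 0, so ω_n = 17.08 rad/s and ζ = 20.24/(2·17.08) = 0.5924.
%OS = 100·exp(−πζ/√(1−ζ²)) = 9.93%.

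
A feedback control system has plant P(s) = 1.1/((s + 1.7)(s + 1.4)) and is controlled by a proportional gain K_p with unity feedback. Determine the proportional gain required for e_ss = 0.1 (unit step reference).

K_p = 19.5

Steady-state error for a unit step on this type-0 loop is 1/(1 + K_p·P(0)).
P(0) = 0.4622. Require 1/(1 + K_p·0.4622) = 0.1, so 1 + 0.4622·K_p = 10.
K_p = (10 − 1)/0.4622 = 19.5.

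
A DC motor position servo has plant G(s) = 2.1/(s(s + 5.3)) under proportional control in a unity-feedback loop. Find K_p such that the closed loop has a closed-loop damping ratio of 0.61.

K_p = 8.99

Closed-loop characteristic equation: s² + 5.3s + K_p·2.1 = 0.
So ω_n = √(2.1K_p) and 2ζω_n = 5.3, giving ζ = 5.3/(2√(2.1K_p)).
Setting ζ = 0.61: √(2.1K_p) = 5.3/(2·0.61) = 4.344, so K_p = 18.87/2.1 = 8.99.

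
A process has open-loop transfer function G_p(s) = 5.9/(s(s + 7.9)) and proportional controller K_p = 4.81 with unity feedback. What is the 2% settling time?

Closed-loop characteristic equation: s² + 7.9s + 28.38 = 0, so ω_n = 5.327 rad/s and ζ = 7.9/(2·5.327) = 0.7415.
2% settling time T_s ≈ 4/(ζω_n) = 4/3.95 = 1.01 s.

T_s ≈ 1.01 s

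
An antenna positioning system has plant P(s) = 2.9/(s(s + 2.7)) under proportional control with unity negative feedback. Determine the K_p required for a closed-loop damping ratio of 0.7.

Closed-loop characteristic equation: s² + 2.7s + K_p·2.9 = 0.
So ω_n = √(2.9K_p) and 2ζω_n = 2.7, giving ζ = 2.7/(2√(2.9K_p)).
Setting ζ = 0.7: √(2.9K_p) = 2.7/(2·0.7) = 1.929, so K_p = 3.719/2.9 = 1.28.

K_p = 1.28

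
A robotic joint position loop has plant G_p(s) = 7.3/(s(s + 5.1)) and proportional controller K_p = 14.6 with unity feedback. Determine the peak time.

Closed-loop characteristic equation: s² + 5.1s + 106.6 = 0, so ω_n = 10.32 rad/s and ζ = 5.1/(2·10.32) = 0.247.
Damped frequency ω_d = ω_n√(1−ζ²) = 10 rad/s, so peak time T_p = π/ω_d = 0.314 s.

T_p = 0.314 s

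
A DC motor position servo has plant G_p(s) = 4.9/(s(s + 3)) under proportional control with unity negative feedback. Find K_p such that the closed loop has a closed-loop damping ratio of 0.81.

K_p = 0.7

Closed-loop characteristic equation: s² + 3s + K_p·4.9 = 0.
So ω_n = √(4.9K_p) and 2ζω_n = 3, giving ζ = 3/(2√(4.9K_p)).
Setting ζ = 0.81: √(4.9K_p) = 3/(2·0.81) = 1.852, so K_p = 3.429/4.9 = 0.7.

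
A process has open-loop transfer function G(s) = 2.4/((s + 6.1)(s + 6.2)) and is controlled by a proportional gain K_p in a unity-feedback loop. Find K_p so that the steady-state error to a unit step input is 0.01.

K_p = 1560

For a type-0 loop with proportional control, e_ss = 1/(1 + K_p·G(0)).
G(0) = 0.06346. Require 1/(1 + K_p·0.06346) = 0.01, so 1 + 0.06346·K_p = 100.
K_p = (100 − 1)/0.06346 = 1560.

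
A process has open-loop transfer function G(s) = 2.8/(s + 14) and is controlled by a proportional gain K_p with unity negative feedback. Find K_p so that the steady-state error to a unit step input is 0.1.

K_p = 45

Steady-state error for a unit step on this type-0 loop is 1/(1 + K_p·G(0)).
G(0) = 0.2. Require 1/(1 + K_p·0.2) = 0.1, so 1 + 0.2·K_p = 10.
K_p = (10 − 1)/0.2 = 45.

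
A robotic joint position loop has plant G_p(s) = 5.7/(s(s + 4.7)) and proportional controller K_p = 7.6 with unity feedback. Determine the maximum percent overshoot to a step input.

30.1%

From 1 + K_pG_p(s) = 0: s² + 4.7s + 43.32 = 0 ⇒ ω_n = 6.582, ζ = 0.357.
%OS = 100·exp(−πζ/√(1−ζ²)) = 100·exp(−π·0.357/√0.8725) = 30.1%.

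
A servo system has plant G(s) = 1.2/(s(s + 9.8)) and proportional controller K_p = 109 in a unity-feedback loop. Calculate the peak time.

The closed-loop denominator s² + 9.8s + 130.8 gives ω_n = √130.8 = 11.44 and ζ = 9.8/(2ω_n) = 0.4284.
Damped frequency ω_d = ω_n√(1−ζ²) = 10.33 rad/s, so peak time T_p = π/ω_d = 0.304 s.

T_p = 0.304 s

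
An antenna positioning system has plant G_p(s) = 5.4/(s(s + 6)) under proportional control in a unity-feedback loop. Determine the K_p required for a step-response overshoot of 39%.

From %OS = 100·exp(−πζ/√(1−ζ²)) = 39%, ζ = −ln(0.39)/√(π²+ln²(0.39)) = 0.2871.
Characteristic equation s² + 6s + 5.4K_p = 0 gives ζ = 6/(2√(5.4K_p)).
Setting ζ = 0.2871: √(5.4K_p) = 6/(2·0.2871) = 10.45, so K_p = 109.2/5.4 = 20.2.

K_p = 20.2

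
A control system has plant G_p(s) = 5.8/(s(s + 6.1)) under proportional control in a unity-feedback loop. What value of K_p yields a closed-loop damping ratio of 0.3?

Closed-loop characteristic equation: s² + 6.1s + K_p·5.8 = 0.
So ω_n = √(5.8K_p) and 2ζω_n = 6.1, giving ζ = 6.1/(2√(5.8K_p)).
Setting ζ = 0.3: √(5.8K_p) = 6.1/(2·0.3) = 10.17, so K_p = 103.4/5.8 = 17.8.

K_p = 17.8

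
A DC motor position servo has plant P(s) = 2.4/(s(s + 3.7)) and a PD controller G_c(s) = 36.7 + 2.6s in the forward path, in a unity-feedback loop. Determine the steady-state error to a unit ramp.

The loop has one pole at the origin (type 1). Velocity error constant K_v = lim_{s→0} s·G_c(s)P(s) = 36.7·2.4/3.7 = 23.81.
Steady-state error to a unit ramp: e_ss = 1/K_v = 0.042.

0.042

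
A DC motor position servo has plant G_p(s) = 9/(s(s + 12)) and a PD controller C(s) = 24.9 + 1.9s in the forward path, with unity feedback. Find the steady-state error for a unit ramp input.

0.0535

The loop has one pole at the origin (type 1). Velocity error constant K_v = lim_{s→0} s·C(s)G_p(s) = 24.9·9/12 = 18.68.
Steady-state error to a unit ramp: e_ss = 1/K_v = 0.0535.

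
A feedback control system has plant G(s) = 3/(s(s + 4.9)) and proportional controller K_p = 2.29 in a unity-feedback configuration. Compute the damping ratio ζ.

ζ = 0.935

With unity feedback the closed-loop characteristic equation is s² + 4.9s + 2.29·3 = s² + 4.9s + 6.87 = 0.
Matching s² + 2ζω_n s + ω_n²: ω_n = √6.87 = 2.621 rad/s and 2ζω_n = 4.9, so ζ = 4.9/(2·2.621) = 0.935.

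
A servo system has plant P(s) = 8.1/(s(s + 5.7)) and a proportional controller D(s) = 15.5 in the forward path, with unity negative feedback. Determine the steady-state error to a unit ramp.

The loop has one pole at the origin (type 1). Velocity error constant K_v = lim_{s→0} s·D(s)P(s) = 15.5·8.1/5.7 = 22.03.
Steady-state error to a unit ramp: e_ss = 1/K_v = 0.0454.

0.0454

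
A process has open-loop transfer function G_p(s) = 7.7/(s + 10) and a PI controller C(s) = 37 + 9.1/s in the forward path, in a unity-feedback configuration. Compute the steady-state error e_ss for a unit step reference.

The open loop C(s)G_p(s) has a pole at the origin (type 1), so the static position error constant is infinite and e_ss = 1/(1+∞) = 0.

0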